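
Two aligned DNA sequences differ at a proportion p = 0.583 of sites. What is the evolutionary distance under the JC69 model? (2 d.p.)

d = −(3/4) ln(1 − 4p/3) = −0.75 ln(1 − 0.777333) = −0.75 ln(0.222667)
  = −0.75 × (-1.502078) = 1.126559 substitutions/site.

1.13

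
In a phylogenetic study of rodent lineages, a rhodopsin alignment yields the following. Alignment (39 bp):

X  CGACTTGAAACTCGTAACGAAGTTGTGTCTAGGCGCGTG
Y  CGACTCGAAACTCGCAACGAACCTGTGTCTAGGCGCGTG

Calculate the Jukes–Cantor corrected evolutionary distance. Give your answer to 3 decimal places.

The sequences differ at 4 of 39 sites (6, 15, 22, 23), so p = 4/39 ≈ 0.102564.
d = −(3/4) ln(1 − 4p/3) = −0.75 ln(1 − 0.136752) = −0.75 ln(0.863248)
  = −0.75 × (-0.147053) = 0.110290 substitutions/site.

0.110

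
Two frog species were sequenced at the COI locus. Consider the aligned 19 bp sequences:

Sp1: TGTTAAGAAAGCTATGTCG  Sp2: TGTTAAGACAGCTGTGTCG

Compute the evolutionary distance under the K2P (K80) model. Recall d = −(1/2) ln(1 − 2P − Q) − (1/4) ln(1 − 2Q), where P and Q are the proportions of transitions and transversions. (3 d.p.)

0.114

Of 19 sites, 1 differences are transitions and 1 are transversions, so P = 1/19 ≈ 0.052632 and Q = 1/19 ≈ 0.052632.
Under the Kimura two-parameter model, d = −½ ln(1 − 2P − Q) − ¼ ln(1 − 2Q).
1 − 2P − Q = 0.842104, giving −½ ln(0.842104) = 0.085926.
1 − 2Q = 0.894736, giving −¼ ln(0.894736) = 0.027807.
d = 0.085926 + 0.027807 = 0.113733.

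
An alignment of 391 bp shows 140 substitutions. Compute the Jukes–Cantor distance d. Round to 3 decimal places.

p = 140/391 ≈ 0.358056.
d = −(3/4) ln(1 − 4p/3) = −0.75 ln(1 − 0.477408) = −0.75 ln(0.522592)
  = −0.75 × (-0.648954) = 0.486716 substitutions/site.

0.487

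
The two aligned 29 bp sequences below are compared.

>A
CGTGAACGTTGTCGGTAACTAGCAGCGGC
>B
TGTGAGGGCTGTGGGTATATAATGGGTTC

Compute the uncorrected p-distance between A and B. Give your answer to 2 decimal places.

The sequences differ at 13 of 29 positions.
p = 13/29 = 0.448275… ≈ 0.45 (to 2 d.p.).

0.45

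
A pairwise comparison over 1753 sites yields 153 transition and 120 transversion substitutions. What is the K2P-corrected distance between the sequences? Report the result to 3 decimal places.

0.176

P = 153/1753 ≈ 0.087279 and Q = 120/1753 ≈ 0.068454.
Under the Kimura two-parameter model, d = −½ ln(1 − 2P − Q) − ¼ ln(1 − 2Q).
1 − 2P − Q = 0.756988, giving −½ ln(0.756988) = 0.139204.
1 − 2Q = 0.863092, giving −¼ ln(0.863092) = 0.036808.
d = 0.139204 + 0.036808 = 0.176012.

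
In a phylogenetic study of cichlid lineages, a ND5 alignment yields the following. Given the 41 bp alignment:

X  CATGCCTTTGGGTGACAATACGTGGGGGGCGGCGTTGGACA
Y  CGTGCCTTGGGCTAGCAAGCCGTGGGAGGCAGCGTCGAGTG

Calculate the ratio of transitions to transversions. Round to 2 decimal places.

Transitions are A↔G and C↔T; transversions are all other mismatches.
Transitions: 10. Transversions: 4.
R = 10/4 = 2.50.

2.50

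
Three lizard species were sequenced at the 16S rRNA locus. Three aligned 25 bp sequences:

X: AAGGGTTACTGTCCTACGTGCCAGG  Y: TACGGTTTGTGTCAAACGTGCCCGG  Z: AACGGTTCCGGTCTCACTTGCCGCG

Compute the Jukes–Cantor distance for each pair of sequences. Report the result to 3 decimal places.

d(X,Y) = 0.351, d(X,Z) = 0.417, d(Y,Z) = 0.490

X–Y: 7/25 sites differ → p = 0.28, d = −0.75 ln(1 − 0.373333) = 0.350505 ≈ 0.351.
X–Z: 8/25 sites differ → p = 0.32, d = −0.75 ln(1 − 0.426667) = 0.417216 ≈ 0.417.
Y–Z: 9/25 sites differ → p = 0.36, d = −0.75 ln(1 − 0.48) = 0.490445 ≈ 0.490.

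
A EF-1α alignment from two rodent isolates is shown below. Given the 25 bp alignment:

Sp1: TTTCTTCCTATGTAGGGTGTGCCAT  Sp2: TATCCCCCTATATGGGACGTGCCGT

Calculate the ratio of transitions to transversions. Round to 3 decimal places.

7.000

Transitions are A↔G and C↔T; transversions are all other mismatches.
Transitions: 7. Transversions: 1.
R = 7/1 = 7.000.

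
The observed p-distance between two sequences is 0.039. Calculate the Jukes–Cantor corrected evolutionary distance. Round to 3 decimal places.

0.040

d = −(3/4) ln(1 − 4p/3) = −0.75 ln(1 − 0.052) = −0.75 ln(0.948)
  = −0.75 × (-0.053401) = 0.040051 substitutions/site.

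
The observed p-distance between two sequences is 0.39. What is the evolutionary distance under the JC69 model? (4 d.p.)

0.5505

d = −(3/4) ln(1 − 4p/3) = −0.75 ln(1 − 0.52) = −0.75 ln(0.48)
  = −0.75 × (-0.733969) = 0.550477 substitutions/site.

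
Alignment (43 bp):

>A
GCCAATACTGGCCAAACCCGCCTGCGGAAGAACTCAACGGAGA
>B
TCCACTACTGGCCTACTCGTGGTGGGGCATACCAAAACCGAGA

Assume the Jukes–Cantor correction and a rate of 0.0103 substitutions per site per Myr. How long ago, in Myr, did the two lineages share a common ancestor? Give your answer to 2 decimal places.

The sequences differ at 16 of 43 sites, so p = 16/43 ≈ 0.372093.
d = −(3/4) ln(1 − 4p/3) = −0.75 ln(1 − 0.496124) = −0.75 ln(0.503876)
  = −0.75 × (-0.685425) = 0.514069 substitutions/site.
Under a molecular clock d = 2μt, so t = d/(2μ) = 0.514069 / (2 × 0.0103) = 24.95 Myr.

24.95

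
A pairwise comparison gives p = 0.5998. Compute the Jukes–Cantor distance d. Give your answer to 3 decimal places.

d = −(3/4) ln(1 − 4p/3) = −0.75 ln(1 − 0.799733) = −0.75 ln(0.200267)
  = −0.75 × (-1.608104) = 1.206078 substitutions/site.

1.206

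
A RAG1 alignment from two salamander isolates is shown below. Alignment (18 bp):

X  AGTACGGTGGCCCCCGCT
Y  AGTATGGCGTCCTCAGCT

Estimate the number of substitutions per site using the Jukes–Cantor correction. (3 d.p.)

0.347

The sequences differ at 5 of 18 sites (5, 8, 10, 13, 15), so p = 5/18 ≈ 0.277778.
d = −(3/4) ln(1 − 4p/3) = −0.75 ln(1 − 0.370371) = −0.75 ln(0.629629)
  = −0.75 × (-0.462625) = 0.346969 substitutions/site.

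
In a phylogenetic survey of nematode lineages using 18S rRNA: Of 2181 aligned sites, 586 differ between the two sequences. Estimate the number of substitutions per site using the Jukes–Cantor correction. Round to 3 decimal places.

p = 586/2181 ≈ 0.268684.
d = −(3/4) ln(1 − 4p/3) = −0.75 ln(1 − 0.358245) = −0.75 ln(0.641755)
  = −0.75 × (-0.443549) = 0.332662 substitutions/site.

0.333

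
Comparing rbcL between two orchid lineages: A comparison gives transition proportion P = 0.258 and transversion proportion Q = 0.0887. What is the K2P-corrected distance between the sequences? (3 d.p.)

0.513

Under the Kimura two-parameter model, d = −½ ln(1 − 2P − Q) − ¼ ln(1 − 2Q).
1 − 2P − Q = 0.3953, giving −½ ln(0.3953) = 0.464055.
1 − 2Q = 0.8226, giving −¼ ln(0.8226) = 0.048821.
d = 0.464055 + 0.048821 = 0.512876.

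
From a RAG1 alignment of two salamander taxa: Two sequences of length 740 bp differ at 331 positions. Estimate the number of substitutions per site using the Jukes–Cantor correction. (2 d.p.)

p = 331/740 ≈ 0.447297.
d = −(3/4) ln(1 − 4p/3) = −0.75 ln(1 − 0.596396) = −0.75 ln(0.403604)
  = −0.75 × (-0.907321) = 0.680491 substitutions/site.

0.68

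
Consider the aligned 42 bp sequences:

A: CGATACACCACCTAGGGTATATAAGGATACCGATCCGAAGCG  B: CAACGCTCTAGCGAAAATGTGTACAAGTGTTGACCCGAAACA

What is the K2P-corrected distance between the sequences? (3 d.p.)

Of 42 sites, 18 differences are transitions and 4 are transversions, so P = 18/42 ≈ 0.428571 and Q = 4/42 ≈ 0.095238.
Under the Kimura two-parameter model, d = −½ ln(1 − 2P − Q) − ¼ ln(1 − 2Q).
1 − 2P − Q = 0.04762, giving −½ ln(0.04762) = 1.522251.
1 − 2Q = 0.809524, giving −¼ ln(0.809524) = 0.052827.
d = 1.522251 + 0.052827 = 1.575078.

1.575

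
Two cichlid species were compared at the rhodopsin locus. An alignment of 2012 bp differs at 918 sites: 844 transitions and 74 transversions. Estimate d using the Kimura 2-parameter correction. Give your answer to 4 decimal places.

P = 844/2012 ≈ 0.419483 and Q = 74/2012 ≈ 0.036779.
Under the Kimura two-parameter model, d = −½ ln(1 − 2P − Q) − ¼ ln(1 − 2Q).
1 − 2P − Q = 0.124255, giving −½ ln(0.124255) = 1.042710.
1 − 2Q = 0.926442, giving −¼ ln(0.926442) = 0.019101.
d = 1.042710 + 0.019101 = 1.061811.

1.0618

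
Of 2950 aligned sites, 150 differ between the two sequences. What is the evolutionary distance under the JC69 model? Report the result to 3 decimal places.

0.053

p = 150/2950 ≈ 0.050847.
d = −(3/4) ln(1 − 4p/3) = −0.75 ln(1 − 0.067796) = −0.75 ln(0.932204)
  = −0.75 × (-0.070204) = 0.052653 substitutions/site.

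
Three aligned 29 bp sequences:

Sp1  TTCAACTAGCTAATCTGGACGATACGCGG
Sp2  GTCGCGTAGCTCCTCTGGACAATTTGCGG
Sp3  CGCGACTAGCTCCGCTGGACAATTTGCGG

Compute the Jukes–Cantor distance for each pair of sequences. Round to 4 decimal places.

Sp1–Sp2: 9/29 sites differ → p ≈ 0.310345, d = −0.75 ln(1 − 0.413793) = 0.400562 ≈ 0.4006.
Sp1–Sp3: 9/29 sites differ → p ≈ 0.310345, d = −0.75 ln(1 − 0.413793) = 0.400562 ≈ 0.4006.
Sp2–Sp3: 5/29 sites differ → p ≈ 0.172414, d = −0.75 ln(1 − 0.229885) = 0.195912 ≈ 0.1959.

d(Sp1,Sp2) = 0.4006, d(Sp1,Sp3) = 0.4006, d(Sp2,Sp3) = 0.1959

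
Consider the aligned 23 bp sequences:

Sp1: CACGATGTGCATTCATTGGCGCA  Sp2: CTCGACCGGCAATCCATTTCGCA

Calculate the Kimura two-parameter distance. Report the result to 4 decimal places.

0.5827

Of 23 sites, 1 differences are transitions and 8 are transversions, so P = 1/23 ≈ 0.043478 and Q = 8/23 ≈ 0.347826.
Under the Kimura two-parameter model, d = −½ ln(1 − 2P − Q) − ¼ ln(1 − 2Q).
1 − 2P − Q = 0.565218, giving −½ ln(0.565218) = 0.285272.
1 − 2Q = 0.304348, giving −¼ ln(0.304348) = 0.297396.
d = 0.285272 + 0.297396 = 0.582668.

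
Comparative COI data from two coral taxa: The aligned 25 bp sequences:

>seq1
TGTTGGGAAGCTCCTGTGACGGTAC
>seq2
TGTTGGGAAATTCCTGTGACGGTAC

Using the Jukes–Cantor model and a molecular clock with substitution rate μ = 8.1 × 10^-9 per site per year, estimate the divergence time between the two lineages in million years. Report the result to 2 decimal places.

The sequences differ at 2 of 25 sites (10, 11), so p = 2/25 = 0.08.
d = −(3/4) ln(1 − 4p/3) = −0.75 ln(1 − 0.106667) = −0.75 ln(0.893333)
  = −0.75 × (-0.112796) = 0.084597 substitutions/site.
Under a molecular clock d = 2μt, so t = d/(2μ) = 0.084597 / (2 × 8.1 × 10^-9) = 5.22 million years.

5.22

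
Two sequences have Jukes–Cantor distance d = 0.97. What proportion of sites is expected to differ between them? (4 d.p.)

p = (3/4)(1 − e^(−4d/3)) = 0.75 × (1 − e^(-1.293333)) = 0.75 × (1 − 0.274355) = 0.544234.

0.5442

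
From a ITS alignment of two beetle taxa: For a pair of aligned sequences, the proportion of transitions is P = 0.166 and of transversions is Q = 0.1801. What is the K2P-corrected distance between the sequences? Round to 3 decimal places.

0.470

Under the Kimura two-parameter model, d = −½ ln(1 − 2P − Q) − ¼ ln(1 − 2Q).
1 − 2P − Q = 0.4879, giving −½ ln(0.4879) = 0.358822.
1 − 2Q = 0.6398, giving −¼ ln(0.6398) = 0.111650.
d = 0.358822 + 0.111650 = 0.470472.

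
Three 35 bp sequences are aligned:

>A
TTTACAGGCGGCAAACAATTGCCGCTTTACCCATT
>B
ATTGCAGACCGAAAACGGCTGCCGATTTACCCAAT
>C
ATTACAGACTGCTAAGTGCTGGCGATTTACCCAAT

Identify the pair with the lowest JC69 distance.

B and C

A–B: 10/35 differ, p = 0.286, d = 0.360.
A–C: 11/35 differ, p = 0.314, d = 0.407.
B–C: 7/35 differ, p = 0.200, d = 0.233.
The smallest distance is between B and C.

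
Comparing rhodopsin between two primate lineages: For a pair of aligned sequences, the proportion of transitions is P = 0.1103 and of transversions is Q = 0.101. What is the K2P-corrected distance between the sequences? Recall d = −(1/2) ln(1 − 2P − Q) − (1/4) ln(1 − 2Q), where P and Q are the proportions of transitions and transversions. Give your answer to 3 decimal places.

0.250

Under the Kimura two-parameter model, d = −½ ln(1 − 2P − Q) − ¼ ln(1 − 2Q).
1 − 2P − Q = 0.6784, giving −½ ln(0.6784) = 0.194009.
1 − 2Q = 0.798, giving −¼ ln(0.798) = 0.056412.
d = 0.194009 + 0.056412 = 0.250421.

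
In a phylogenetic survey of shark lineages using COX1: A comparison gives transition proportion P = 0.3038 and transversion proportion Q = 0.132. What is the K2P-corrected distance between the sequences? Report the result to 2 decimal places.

Under the Kimura two-parameter model, d = −½ ln(1 − 2P − Q) − ¼ ln(1 − 2Q).
1 − 2P − Q = 0.2604, giving −½ ln(0.2604) = 0.672768.
1 − 2Q = 0.736, giving −¼ ln(0.736) = 0.076631.
d = 0.672768 + 0.076631 = 0.749399.

0.75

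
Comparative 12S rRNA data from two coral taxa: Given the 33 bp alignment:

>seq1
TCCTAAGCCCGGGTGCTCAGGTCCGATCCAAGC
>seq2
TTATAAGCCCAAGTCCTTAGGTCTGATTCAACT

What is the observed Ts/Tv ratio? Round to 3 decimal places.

2.333

Transitions are A↔G and C↔T; transversions are all other mismatches.
Transitions: 7. Transversions: 3.
R = 7/3 = 2.333333… ≈ 2.333 (to 3 d.p.).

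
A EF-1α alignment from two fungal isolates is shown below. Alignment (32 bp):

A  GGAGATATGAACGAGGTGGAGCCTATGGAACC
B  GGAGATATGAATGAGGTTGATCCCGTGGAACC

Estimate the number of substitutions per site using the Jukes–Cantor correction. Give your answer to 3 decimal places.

The sequences differ at 5 of 32 sites (12, 18, 21, 24, 25), so p = 5/32 = 0.15625.
d = −(3/4) ln(1 − 4p/3) = −0.75 ln(1 − 0.208333) = −0.75 ln(0.791667)
  = −0.75 × (-0.233614) = 0.175211 substitutions/site.

0.175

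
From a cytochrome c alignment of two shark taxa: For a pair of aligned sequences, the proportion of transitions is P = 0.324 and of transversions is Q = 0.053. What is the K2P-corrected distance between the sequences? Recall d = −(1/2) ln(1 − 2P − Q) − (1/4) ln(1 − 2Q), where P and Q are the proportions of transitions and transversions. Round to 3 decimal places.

Under the Kimura two-parameter model, d = −½ ln(1 − 2P − Q) − ¼ ln(1 − 2Q).
1 − 2P − Q = 0.299, giving −½ ln(0.299) = 0.603656.
1 − 2Q = 0.894, giving −¼ ln(0.894) = 0.028012.
d = 0.603656 + 0.028012 = 0.631668.

0.632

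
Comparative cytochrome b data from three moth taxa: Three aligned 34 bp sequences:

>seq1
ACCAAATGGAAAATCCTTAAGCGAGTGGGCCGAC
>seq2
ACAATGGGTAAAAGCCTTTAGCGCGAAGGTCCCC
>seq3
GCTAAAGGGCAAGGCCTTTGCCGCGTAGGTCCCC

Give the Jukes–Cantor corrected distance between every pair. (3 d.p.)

d(seq1,seq2) = 0.535, d(seq1,seq3) = 0.597, d(seq2,seq3) = 0.373

seq1–seq2: 13/34 sites differ → p ≈ 0.382353, d = −0.75 ln(1 − 0.509804) = 0.534712 ≈ 0.535.
seq1–seq3: 14/34 sites differ → p ≈ 0.411765, d = −0.75 ln(1 − 0.54902) = 0.597249 ≈ 0.597.
seq2–seq3: 10/34 sites differ → p ≈ 0.294118, d = −0.75 ln(1 − 0.392157) = 0.373379 ≈ 0.373.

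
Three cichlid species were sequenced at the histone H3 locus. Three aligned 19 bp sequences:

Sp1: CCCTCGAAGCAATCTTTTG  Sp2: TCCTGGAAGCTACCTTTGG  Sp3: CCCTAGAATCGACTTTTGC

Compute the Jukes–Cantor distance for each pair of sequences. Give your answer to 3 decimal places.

Sp1–Sp2: 5/19 sites differ → p ≈ 0.263158, d = −0.75 ln(1 − 0.350877) = 0.324100 ≈ 0.324.
Sp1–Sp3: 7/19 sites differ → p ≈ 0.368421, d = −0.75 ln(1 − 0.491228) = 0.506816 ≈ 0.507.
Sp2–Sp3: 6/19 sites differ → p ≈ 0.315789, d = −0.75 ln(1 − 0.421052) = 0.409907 ≈ 0.410.

d(Sp1,Sp2) = 0.324, d(Sp1,Sp3) = 0.507, d(Sp2,Sp3) = 0.410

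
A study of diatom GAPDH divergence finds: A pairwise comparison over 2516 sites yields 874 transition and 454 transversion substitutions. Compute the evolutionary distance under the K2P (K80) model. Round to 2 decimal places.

1.15

P = 874/2516 ≈ 0.347377 and Q = 454/2516 ≈ 0.180445.
Under the Kimura two-parameter model, d = −½ ln(1 − 2P − Q) − ¼ ln(1 − 2Q).
1 − 2P − Q = 0.124801, giving −½ ln(0.124801) = 1.040517.
1 − 2Q = 0.63911, giving −¼ ln(0.63911) = 0.111920.
d = 1.040517 + 0.111920 = 1.152437.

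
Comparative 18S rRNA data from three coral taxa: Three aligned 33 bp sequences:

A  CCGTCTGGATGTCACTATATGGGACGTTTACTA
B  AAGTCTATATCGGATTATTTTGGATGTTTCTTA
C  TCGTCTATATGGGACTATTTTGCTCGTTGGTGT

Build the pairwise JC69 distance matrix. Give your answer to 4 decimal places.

A–B: 13/33 sites differ → p ≈ 0.393939, d = −0.75 ln(1 − 0.525252) = 0.558728 ≈ 0.5587.
A–C: 14/33 sites differ → p ≈ 0.424242, d = −0.75 ln(1 − 0.565656) = 0.625439 ≈ 0.6254.
B–C: 11/33 sites differ → p ≈ 0.333333, d = −0.75 ln(1 − 0.444444) = 0.440839 ≈ 0.4408.

d(A,B) = 0.5587, d(A,C) = 0.6254, d(B,C) = 0.4408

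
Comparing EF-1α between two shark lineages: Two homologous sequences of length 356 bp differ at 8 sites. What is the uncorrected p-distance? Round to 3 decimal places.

0.022

p = 8/356 = 0.022471… ≈ 0.022 (to 3 d.p.).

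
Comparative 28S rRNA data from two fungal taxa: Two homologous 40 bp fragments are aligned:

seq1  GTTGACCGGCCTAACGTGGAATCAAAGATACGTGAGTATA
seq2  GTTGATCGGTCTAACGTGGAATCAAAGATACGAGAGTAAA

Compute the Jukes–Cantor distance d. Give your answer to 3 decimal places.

0.107

The sequences differ at 4 of 40 sites (6, 10, 33, 39), so p = 4/40 = 0.1.
d = −(3/4) ln(1 − 4p/3) = −0.75 ln(1 − 0.133333) = −0.75 ln(0.866667)
  = −0.75 × (-0.143100) = 0.107325 substitutions/site.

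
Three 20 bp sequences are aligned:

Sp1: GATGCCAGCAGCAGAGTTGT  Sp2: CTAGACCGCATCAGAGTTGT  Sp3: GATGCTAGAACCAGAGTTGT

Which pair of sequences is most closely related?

Sp1 and Sp3

Sp1–Sp2: 6/20 differ, p = 0.300, d = 0.383.
Sp1–Sp3: 3/20 differ, p = 0.150, d = 0.167.
Sp2–Sp3: 8/20 differ, p = 0.400, d = 0.572.
The smallest distance is between Sp1 and Sp3.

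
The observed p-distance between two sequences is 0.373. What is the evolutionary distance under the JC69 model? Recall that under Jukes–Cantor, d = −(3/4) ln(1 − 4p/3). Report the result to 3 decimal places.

d = −(3/4) ln(1 − 4p/3) = −0.75 ln(1 − 0.497333) = −0.75 ln(0.502667)
  = −0.75 × (-0.687827) = 0.515870 substitutions/site.

0.516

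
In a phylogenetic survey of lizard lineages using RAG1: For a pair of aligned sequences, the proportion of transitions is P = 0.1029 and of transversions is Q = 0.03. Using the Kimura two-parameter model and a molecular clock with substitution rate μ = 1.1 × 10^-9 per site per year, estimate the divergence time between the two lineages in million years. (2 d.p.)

68.15

Under the Kimura two-parameter model, d = −½ ln(1 − 2P − Q) − ¼ ln(1 − 2Q).
1 − 2P − Q = 0.7642, giving −½ ln(0.7642) = 0.134463.
1 − 2Q = 0.94, giving −¼ ln(0.94) = 0.015469.
d = 0.134463 + 0.015469 = 0.149932.
Under a molecular clock d = 2μt, so t = d/(2μ) = 0.149932 / (2 × 1.1 × 10^-9) = 68.15 million years.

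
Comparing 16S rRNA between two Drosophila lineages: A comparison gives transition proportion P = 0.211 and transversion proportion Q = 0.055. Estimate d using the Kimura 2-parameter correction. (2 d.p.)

0.35

Under the Kimura two-parameter model, d = −½ ln(1 − 2P − Q) − ¼ ln(1 − 2Q).
1 − 2P − Q = 0.523, giving −½ ln(0.523) = 0.324087.
1 − 2Q = 0.89, giving −¼ ln(0.89) = 0.029133.
d = 0.324087 + 0.029133 = 0.353220.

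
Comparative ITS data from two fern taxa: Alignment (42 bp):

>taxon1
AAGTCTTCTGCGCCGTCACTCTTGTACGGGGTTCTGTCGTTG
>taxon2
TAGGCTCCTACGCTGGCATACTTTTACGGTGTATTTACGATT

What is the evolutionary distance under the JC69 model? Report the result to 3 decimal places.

The sequences differ at 16 of 42 sites, so p = 16/42 ≈ 0.380952.
d = −(3/4) ln(1 − 4p/3) = −0.75 ln(1 − 0.507936) = −0.75 ln(0.492064)
  = −0.75 × (-0.709146) = 0.531860 substitutions/site.

0.532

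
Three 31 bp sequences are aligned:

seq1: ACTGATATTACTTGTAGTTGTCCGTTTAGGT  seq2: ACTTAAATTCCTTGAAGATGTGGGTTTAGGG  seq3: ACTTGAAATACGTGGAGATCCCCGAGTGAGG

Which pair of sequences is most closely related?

seq1–seq2: 8/31 differ, p = 0.258, d = 0.316.
seq1–seq3: 14/31 differ, p = 0.452, d = 0.691.
seq2–seq3: 13/31 differ, p = 0.419, d = 0.614.
The smallest distance is between seq1 and seq2.

seq1 and seq2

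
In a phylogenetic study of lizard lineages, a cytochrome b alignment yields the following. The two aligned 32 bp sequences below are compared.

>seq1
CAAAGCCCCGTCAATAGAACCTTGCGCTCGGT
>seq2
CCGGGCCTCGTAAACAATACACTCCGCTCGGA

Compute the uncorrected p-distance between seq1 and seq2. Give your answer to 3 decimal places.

The sequences differ at 12 of 32 positions.
p = 12/32 = 0.375.

0.375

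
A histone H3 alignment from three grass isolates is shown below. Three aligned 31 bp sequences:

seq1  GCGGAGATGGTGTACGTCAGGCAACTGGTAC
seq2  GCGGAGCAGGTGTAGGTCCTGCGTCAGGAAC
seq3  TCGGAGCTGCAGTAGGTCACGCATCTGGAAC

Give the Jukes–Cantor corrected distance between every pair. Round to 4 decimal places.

d(seq1,seq2) = 0.3672, d(seq1,seq3) = 0.3163, d(seq2,seq3) = 0.3163

seq1–seq2: 9/31 sites differ → p ≈ 0.290323, d = −0.75 ln(1 − 0.387097) = 0.367161 ≈ 0.3672.
seq1–seq3: 8/31 sites differ → p ≈ 0.258065, d = −0.75 ln(1 − 0.344087) = 0.316295 ≈ 0.3163.
seq2–seq3: 8/31 sites differ → p ≈ 0.258065, d = −0.75 ln(1 − 0.344087) = 0.316295 ≈ 0.3163.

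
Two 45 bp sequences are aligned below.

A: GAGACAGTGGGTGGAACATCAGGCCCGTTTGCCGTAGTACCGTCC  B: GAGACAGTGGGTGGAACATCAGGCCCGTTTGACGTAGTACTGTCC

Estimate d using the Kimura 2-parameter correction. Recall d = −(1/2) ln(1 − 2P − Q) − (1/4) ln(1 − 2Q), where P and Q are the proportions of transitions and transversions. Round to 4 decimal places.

0.0459

Of 45 sites, 1 differences are transitions and 1 are transversions, so P = 1/45 ≈ 0.022222 and Q = 1/45 ≈ 0.022222.
Under the Kimura two-parameter model, d = −½ ln(1 − 2P − Q) − ¼ ln(1 − 2Q).
1 − 2P − Q = 0.933334, giving −½ ln(0.933334) = 0.034496.
1 − 2Q = 0.955556, giving −¼ ln(0.955556) = 0.011365.
d = 0.034496 + 0.011365 = 0.045861.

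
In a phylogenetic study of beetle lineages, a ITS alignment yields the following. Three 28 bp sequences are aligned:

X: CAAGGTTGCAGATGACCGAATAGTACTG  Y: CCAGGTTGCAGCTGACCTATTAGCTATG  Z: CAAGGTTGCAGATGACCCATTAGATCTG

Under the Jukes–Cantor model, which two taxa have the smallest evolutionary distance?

X and Z

X–Y: 7/28 differ, p = 0.250, d = 0.304.
X–Z: 4/28 differ, p = 0.143, d = 0.158.
Y–Z: 5/28 differ, p = 0.179, d = 0.204.
The smallest distance is between X and Z.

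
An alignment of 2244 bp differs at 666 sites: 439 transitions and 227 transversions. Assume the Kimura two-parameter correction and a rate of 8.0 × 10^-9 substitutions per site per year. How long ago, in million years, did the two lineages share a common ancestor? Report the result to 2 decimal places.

24.72

P = 439/2244 ≈ 0.195633 and Q = 227/2244 ≈ 0.101159.
Under the Kimura two-parameter model, d = −½ ln(1 − 2P − Q) − ¼ ln(1 − 2Q).
1 − 2P − Q = 0.507575, giving −½ ln(0.507575) = 0.339055.
1 − 2Q = 0.797682, giving −¼ ln(0.797682) = 0.056511.
d = 0.339055 + 0.056511 = 0.395566.
Under a molecular clock d = 2μt, so t = d/(2μ) = 0.395566 / (2 × 8.0 × 10^-9) = 24.72 million years.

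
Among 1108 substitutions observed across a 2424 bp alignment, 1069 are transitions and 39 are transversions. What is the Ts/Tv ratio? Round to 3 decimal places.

27.410

R = 1069/39 = 27.410256… ≈ 27.410 (to 3 d.p.).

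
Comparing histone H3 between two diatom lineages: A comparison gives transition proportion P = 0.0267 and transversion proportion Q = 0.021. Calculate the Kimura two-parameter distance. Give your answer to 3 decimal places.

Under the Kimura two-parameter model, d = −½ ln(1 − 2P − Q) − ¼ ln(1 − 2Q).
1 − 2P − Q = 0.9256, giving −½ ln(0.9256) = 0.038657.
1 − 2Q = 0.958, giving −¼ ln(0.958) = 0.010727.
d = 0.038657 + 0.010727 = 0.049384.

0.049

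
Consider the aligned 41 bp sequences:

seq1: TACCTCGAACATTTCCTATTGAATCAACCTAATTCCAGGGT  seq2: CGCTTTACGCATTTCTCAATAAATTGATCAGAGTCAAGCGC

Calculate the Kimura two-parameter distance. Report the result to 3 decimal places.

Of 41 sites, 14 differences are transitions and 6 are transversions, so P = 14/41 ≈ 0.341463 and Q = 6/41 ≈ 0.146341.
Under the Kimura two-parameter model, d = −½ ln(1 − 2P − Q) − ¼ ln(1 − 2Q).
1 − 2P − Q = 0.170733, giving −½ ln(0.170733) = 0.883827.
1 − 2Q = 0.707318, giving −¼ ln(0.707318) = 0.086569.
d = 0.883827 + 0.086569 = 0.970396.

0.970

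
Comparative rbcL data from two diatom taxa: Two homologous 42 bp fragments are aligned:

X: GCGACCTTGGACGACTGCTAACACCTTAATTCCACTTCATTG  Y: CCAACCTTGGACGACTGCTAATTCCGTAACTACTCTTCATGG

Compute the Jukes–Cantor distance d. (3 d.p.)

The sequences differ at 9 of 42 sites (1, 3, 22, 23, 26, 30, 32, 34, 41), so p = 9/42 ≈ 0.214286.
d = −(3/4) ln(1 − 4p/3) = −0.75 ln(1 − 0.285715) = −0.75 ln(0.714285)
  = −0.75 × (-0.336473) = 0.252355 substitutions/site.

0.252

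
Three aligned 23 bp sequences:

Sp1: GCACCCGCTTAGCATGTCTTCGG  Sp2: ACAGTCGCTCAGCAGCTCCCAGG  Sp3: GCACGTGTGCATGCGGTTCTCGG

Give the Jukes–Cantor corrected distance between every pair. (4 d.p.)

d(Sp1,Sp2) = 0.5532, d(Sp1,Sp3) = 0.7614, d(Sp2,Sp3) = 1.0507

Sp1–Sp2: 9/23 sites differ → p ≈ 0.391304, d = −0.75 ln(1 − 0.521739) = 0.553199 ≈ 0.5532.
Sp1–Sp3: 11/23 sites differ → p ≈ 0.478261, d = −0.75 ln(1 − 0.637681) = 0.761423 ≈ 0.7614.
Sp2–Sp3: 13/23 sites differ → p ≈ 0.565217, d = −0.75 ln(1 − 0.753623) = 1.050669 ≈ 1.0507.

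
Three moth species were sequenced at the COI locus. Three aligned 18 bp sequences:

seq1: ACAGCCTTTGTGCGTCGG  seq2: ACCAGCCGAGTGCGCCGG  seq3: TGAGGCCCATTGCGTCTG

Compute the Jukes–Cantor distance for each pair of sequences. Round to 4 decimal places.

seq1–seq2: 7/18 sites differ → p ≈ 0.388889, d = −0.75 ln(1 − 0.518519) = 0.548166 ≈ 0.5482.
seq1–seq3: 8/18 sites differ → p ≈ 0.444444, d = −0.75 ln(1 − 0.592592) = 0.673455 ≈ 0.6735.
seq2–seq3: 8/18 sites differ → p ≈ 0.444444, d = −0.75 ln(1 − 0.592592) = 0.673455 ≈ 0.6735.

d(seq1,seq2) = 0.5482, d(seq1,seq3) = 0.6735, d(seq2,seq3) = 0.6735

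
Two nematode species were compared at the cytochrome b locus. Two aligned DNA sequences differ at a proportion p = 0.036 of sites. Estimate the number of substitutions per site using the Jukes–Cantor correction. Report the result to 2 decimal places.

d = −(3/4) ln(1 − 4p/3) = −0.75 ln(1 − 0.048) = −0.75 ln(0.952)
  = −0.75 × (-0.049190) = 0.036893 substitutions/site.

0.04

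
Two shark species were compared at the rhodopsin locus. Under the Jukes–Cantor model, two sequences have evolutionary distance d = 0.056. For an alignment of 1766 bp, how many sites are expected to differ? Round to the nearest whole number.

Invert JC69: p = (3/4)(1 − e^(−4d/3)) = 0.75 × (1 − e^(-0.074667)) = 0.75 × (1 − 0.928052) = 0.053961.
Expected differing sites = pL ≈ 0.053961 × 1766 = 95.295126 ≈ 95.

95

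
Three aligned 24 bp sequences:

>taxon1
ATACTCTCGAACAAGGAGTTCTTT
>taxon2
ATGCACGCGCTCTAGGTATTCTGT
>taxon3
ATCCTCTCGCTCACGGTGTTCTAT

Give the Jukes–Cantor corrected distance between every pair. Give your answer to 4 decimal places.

d(taxon1,taxon2) = 0.5199, d(taxon1,taxon3) = 0.3041, d(taxon2,taxon3) = 0.3694

taxon1–taxon2: 9/24 sites differ → p = 0.375, d = −0.75 ln(1 − 0.5) = 0.519860 ≈ 0.5199.
taxon1–taxon3: 6/24 sites differ → p = 0.25, d = −0.75 ln(1 − 0.333333) = 0.304098 ≈ 0.3041.
taxon2–taxon3: 7/24 sites differ → p ≈ 0.291667, d = −0.75 ln(1 − 0.388889) = 0.369358 ≈ 0.3694.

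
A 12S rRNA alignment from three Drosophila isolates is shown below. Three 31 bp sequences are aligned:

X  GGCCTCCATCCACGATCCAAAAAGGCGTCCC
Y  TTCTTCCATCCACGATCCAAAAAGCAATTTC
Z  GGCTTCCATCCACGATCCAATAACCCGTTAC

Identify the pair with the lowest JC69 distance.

X and Z

X–Y: 8/31 differ, p = 0.258, d = 0.316.
X–Z: 6/31 differ, p = 0.194, d = 0.224.
Y–Z: 7/31 differ, p = 0.226, d = 0.269.
The smallest distance is between X and Z.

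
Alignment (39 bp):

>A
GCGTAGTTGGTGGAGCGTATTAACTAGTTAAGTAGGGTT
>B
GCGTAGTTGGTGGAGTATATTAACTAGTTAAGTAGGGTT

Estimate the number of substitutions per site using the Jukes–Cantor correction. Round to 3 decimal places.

0.053

The sequences differ at 2 of 39 sites (16, 17), so p = 2/39 ≈ 0.051282.
d = −(3/4) ln(1 − 4p/3) = −0.75 ln(1 − 0.068376) = −0.75 ln(0.931624)
  = −0.75 × (-0.070826) = 0.053120 substitutions/site.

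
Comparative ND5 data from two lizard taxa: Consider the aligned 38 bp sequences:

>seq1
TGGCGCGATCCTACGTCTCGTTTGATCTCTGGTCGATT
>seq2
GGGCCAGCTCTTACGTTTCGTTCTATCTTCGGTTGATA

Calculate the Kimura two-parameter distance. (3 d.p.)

0.416

Of 38 sites, 6 differences are transitions and 6 are transversions, so P = 6/38 ≈ 0.157895 and Q = 6/38 ≈ 0.157895.
Under the Kimura two-parameter model, d = −½ ln(1 − 2P − Q) − ¼ ln(1 − 2Q).
1 − 2P − Q = 0.526315, giving −½ ln(0.526315) = 0.320928.
1 − 2Q = 0.68421, giving −¼ ln(0.68421) = 0.094873.
d = 0.320928 + 0.094873 = 0.415801.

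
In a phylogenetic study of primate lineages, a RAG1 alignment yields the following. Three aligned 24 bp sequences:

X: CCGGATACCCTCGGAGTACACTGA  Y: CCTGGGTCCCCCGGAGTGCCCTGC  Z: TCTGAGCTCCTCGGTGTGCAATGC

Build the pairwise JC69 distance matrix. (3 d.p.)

X–Y: 8/24 sites differ → p ≈ 0.333333, d = −0.75 ln(1 − 0.444444) = 0.440839 ≈ 0.441.
X–Z: 9/24 sites differ → p = 0.375, d = −0.75 ln(1 − 0.5) = 0.519860 ≈ 0.520.
Y–Z: 8/24 sites differ → p ≈ 0.333333, d = −0.75 ln(1 − 0.444444) = 0.440839 ≈ 0.441.

d(X,Y) = 0.441, d(X,Z) = 0.520, d(Y,Z) = 0.441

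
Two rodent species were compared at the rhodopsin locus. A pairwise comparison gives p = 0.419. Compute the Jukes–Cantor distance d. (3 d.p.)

d = −(3/4) ln(1 − 4p/3) = −0.75 ln(1 − 0.558667) = −0.75 ln(0.441333)
  = −0.75 × (-0.817956) = 0.613467 substitutions/site.

0.613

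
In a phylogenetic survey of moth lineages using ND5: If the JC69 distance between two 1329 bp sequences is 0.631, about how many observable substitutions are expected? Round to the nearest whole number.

Invert JC69: p = (3/4)(1 − e^(−4d/3)) = 0.75 × (1 − e^(-0.841333)) = 0.75 × (1 − 0.431135) = 0.426649.
Expected differing sites = pL ≈ 0.426649 × 1329 = 567.016521 ≈ 567.

567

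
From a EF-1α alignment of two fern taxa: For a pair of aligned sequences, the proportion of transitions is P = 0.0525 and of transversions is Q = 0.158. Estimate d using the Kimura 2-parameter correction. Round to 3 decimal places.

Under the Kimura two-parameter model, d = −½ ln(1 − 2P − Q) − ¼ ln(1 − 2Q).
1 − 2P − Q = 0.737, giving −½ ln(0.737) = 0.152584.
1 − 2Q = 0.684, giving −¼ ln(0.684) = 0.094949.
d = 0.152584 + 0.094949 = 0.247533.

0.248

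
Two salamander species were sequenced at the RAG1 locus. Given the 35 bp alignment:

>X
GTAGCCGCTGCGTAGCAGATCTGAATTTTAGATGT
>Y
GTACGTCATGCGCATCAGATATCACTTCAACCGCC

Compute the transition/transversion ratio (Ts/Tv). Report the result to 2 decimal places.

Transitions are A↔G and C↔T; transversions are all other mismatches.
Transitions: 4. Transversions: 13.
R = 4/13 = 0.307692… ≈ 0.31 (to 2 d.p.).

0.31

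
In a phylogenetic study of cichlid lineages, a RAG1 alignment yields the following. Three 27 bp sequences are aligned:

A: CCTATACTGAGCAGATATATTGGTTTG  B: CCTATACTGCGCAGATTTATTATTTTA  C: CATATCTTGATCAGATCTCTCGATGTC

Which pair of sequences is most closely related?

A and B

A–B: 5/27 differ, p = 0.185, d = 0.213.
A–C: 10/27 differ, p = 0.370, d = 0.511.
B–C: 12/27 differ, p = 0.444, d = 0.673.
The smallest distance is between A and B.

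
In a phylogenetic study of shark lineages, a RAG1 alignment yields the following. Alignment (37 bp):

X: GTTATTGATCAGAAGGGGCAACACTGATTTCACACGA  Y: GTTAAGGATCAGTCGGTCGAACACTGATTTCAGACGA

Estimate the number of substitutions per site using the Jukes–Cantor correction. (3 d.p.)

0.255

The sequences differ at 8 of 37 sites (5, 6, 13, 14, 17, 18, 19, 33), so p = 8/37 ≈ 0.216216.
d = −(3/4) ln(1 − 4p/3) = −0.75 ln(1 − 0.288288) = −0.75 ln(0.711712)
  = −0.75 × (-0.340082) = 0.255062 substitutions/site.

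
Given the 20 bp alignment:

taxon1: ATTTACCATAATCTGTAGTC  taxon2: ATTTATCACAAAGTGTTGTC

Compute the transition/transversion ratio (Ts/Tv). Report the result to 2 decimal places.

0.67

Transitions are A↔G and C↔T; transversions are all other mismatches.
Transitions: 2. Transversions: 3.
R = 2/3 = 0.666666… ≈ 0.67 (to 2 d.p.).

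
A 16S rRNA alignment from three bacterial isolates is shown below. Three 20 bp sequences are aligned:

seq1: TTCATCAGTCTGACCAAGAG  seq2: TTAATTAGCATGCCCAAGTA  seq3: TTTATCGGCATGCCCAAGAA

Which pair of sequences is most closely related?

seq1–seq2: 7/20 differ, p = 0.350, d = 0.471.
seq1–seq3: 6/20 differ, p = 0.300, d = 0.383.
seq2–seq3: 4/20 differ, p = 0.200, d = 0.233.
The smallest distance is between seq2 and seq3.

seq2 and seq3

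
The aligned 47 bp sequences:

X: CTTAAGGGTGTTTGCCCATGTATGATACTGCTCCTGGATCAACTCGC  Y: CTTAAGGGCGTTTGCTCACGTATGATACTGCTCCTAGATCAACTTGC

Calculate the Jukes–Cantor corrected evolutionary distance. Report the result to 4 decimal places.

The sequences differ at 5 of 47 sites (9, 16, 19, 36, 45), so p = 5/47 ≈ 0.106383.
d = −(3/4) ln(1 − 4p/3) = −0.75 ln(1 − 0.141844) = −0.75 ln(0.858156)
  = −0.75 × (-0.152969) = 0.114727 substitutions/site.

0.1147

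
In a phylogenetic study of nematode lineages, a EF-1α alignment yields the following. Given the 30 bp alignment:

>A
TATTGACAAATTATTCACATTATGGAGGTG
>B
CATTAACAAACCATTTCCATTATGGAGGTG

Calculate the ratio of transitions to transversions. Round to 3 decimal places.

5.000

Transitions are A↔G and C↔T; transversions are all other mismatches.
Transitions: 5. Transversions: 1.
R = 5/1 = 5.000.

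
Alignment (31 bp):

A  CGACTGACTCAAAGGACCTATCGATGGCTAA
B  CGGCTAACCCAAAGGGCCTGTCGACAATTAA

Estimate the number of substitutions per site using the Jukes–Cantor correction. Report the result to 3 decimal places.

The sequences differ at 9 of 31 sites (3, 6, 9, 16, 20, 25, 26, 27, 28), so p = 9/31 ≈ 0.290323.
d = −(3/4) ln(1 − 4p/3) = −0.75 ln(1 − 0.387097) = −0.75 ln(0.612903)
  = −0.75 × (-0.489549) = 0.367162 substitutions/site.

0.367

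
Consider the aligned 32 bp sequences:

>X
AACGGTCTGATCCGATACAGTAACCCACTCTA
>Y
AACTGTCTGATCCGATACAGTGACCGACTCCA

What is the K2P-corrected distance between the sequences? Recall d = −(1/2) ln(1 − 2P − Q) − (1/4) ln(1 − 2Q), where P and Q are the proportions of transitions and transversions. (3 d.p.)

Of 32 sites, 2 differences are transitions and 2 are transversions, so P = 2/32 = 0.0625 and Q = 2/32 = 0.0625.
Under the Kimura two-parameter model, d = −½ ln(1 − 2P − Q) − ¼ ln(1 − 2Q).
1 − 2P − Q = 0.8125, giving −½ ln(0.8125) = 0.103820.
1 − 2Q = 0.875, giving −¼ ln(0.875) = 0.033383.
d = 0.103820 + 0.033383 = 0.137203.

0.137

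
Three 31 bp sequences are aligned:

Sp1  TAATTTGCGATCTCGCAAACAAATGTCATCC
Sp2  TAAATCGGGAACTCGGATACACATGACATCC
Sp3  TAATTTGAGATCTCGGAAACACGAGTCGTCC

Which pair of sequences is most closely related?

Sp1–Sp2: 8/31 differ, p = 0.258, d = 0.316.
Sp1–Sp3: 6/31 differ, p = 0.194, d = 0.224.
Sp2–Sp3: 9/31 differ, p = 0.290, d = 0.367.
The smallest distance is between Sp1 and Sp3.

Sp1 and Sp3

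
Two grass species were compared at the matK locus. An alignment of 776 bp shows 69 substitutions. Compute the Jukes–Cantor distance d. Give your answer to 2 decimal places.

0.09

p = 69/776 ≈ 0.088918.
d = −(3/4) ln(1 − 4p/3) = −0.75 ln(1 − 0.118557) = −0.75 ln(0.881443)
  = −0.75 × (-0.126195) = 0.094646 substitutions/site.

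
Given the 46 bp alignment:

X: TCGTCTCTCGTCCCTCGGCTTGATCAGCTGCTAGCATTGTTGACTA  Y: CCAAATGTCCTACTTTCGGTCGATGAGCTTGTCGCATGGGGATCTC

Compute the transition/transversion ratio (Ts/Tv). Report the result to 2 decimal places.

0.38

Transitions are A↔G and C↔T; transversions are all other mismatches.
Transitions: 6. Transversions: 16.
R = 6/16 = 0.375 ≈ 0.38 (to 2 d.p.).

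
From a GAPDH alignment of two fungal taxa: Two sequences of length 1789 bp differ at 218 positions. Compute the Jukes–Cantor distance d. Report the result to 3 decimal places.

p = 218/1789 ≈ 0.121856.
d = −(3/4) ln(1 − 4p/3) = −0.75 ln(1 − 0.162475) = −0.75 ln(0.837525)
  = −0.75 × (-0.177304) = 0.132978 substitutions/site.

0.133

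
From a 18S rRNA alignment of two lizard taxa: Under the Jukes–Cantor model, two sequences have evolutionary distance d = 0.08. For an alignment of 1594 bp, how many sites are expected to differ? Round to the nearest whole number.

121

Invert JC69: p = (3/4)(1 − e^(−4d/3)) = 0.75 × (1 − e^(-0.106667)) = 0.75 × (1 − 0.898825) = 0.075881.
Expected differing sites = pL ≈ 0.075881 × 1594 = 120.954314 ≈ 121.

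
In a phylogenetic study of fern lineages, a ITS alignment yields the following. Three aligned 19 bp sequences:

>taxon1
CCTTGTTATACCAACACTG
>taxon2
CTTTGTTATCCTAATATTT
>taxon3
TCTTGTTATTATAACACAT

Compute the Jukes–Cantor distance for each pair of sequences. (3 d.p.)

taxon1–taxon2: 6/19 sites differ → p ≈ 0.315789, d = −0.75 ln(1 − 0.421052) = 0.409907 ≈ 0.410.
taxon1–taxon3: 6/19 sites differ → p ≈ 0.315789, d = −0.75 ln(1 − 0.421052) = 0.409907 ≈ 0.410.
taxon2–taxon3: 7/19 sites differ → p ≈ 0.368421, d = −0.75 ln(1 − 0.491228) = 0.506816 ≈ 0.507.

d(taxon1,taxon2) = 0.410, d(taxon1,taxon3) = 0.410, d(taxon2,taxon3) = 0.507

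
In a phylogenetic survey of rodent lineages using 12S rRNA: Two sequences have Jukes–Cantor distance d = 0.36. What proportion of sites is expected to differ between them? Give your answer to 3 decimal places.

p = (3/4)(1 − e^(−4d/3)) = 0.75 × (1 − e^(-0.48)) = 0.75 × (1 − 0.618783) = 0.285913.

0.286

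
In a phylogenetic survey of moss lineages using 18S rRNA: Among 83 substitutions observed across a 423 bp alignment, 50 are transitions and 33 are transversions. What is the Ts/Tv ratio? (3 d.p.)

R = 50/33 = 1.515151… ≈ 1.515 (to 3 d.p.).

1.515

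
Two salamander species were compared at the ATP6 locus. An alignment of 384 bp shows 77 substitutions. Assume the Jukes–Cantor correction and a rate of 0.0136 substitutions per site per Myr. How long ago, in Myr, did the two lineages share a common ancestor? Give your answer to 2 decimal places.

p = 77/384 ≈ 0.200521.
d = −(3/4) ln(1 − 4p/3) = −0.75 ln(1 − 0.267361) = −0.75 ln(0.732639)
  = −0.75 × (-0.311102) = 0.233327 substitutions/site.
Under a molecular clock d = 2μt, so t = d/(2μ) = 0.233327 / (2 × 0.0136) = 8.58 Myr.

8.58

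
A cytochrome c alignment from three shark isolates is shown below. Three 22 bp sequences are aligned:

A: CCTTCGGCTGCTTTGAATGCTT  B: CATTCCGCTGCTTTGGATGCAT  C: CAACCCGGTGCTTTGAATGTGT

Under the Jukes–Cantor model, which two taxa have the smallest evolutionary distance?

A–B: 4/22 differ, p = 0.182, d = 0.208.
A–C: 7/22 differ, p = 0.318, d = 0.414.
B–C: 6/22 differ, p = 0.273, d = 0.339.
The smallest distance is between A and B.

A and B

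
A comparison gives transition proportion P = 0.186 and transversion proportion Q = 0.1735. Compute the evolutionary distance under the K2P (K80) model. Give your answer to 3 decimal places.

Under the Kimura two-parameter model, d = −½ ln(1 − 2P − Q) − ¼ ln(1 − 2Q).
1 − 2P − Q = 0.4545, giving −½ ln(0.4545) = 0.394279.
1 − 2Q = 0.653, giving −¼ ln(0.653) = 0.106545.
d = 0.394279 + 0.106545 = 0.500824.

0.501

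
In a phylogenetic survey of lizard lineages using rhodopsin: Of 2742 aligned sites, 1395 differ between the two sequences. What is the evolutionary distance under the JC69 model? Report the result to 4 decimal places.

p = 1395/2742 ≈ 0.508753.
d = −(3/4) ln(1 − 4p/3) = −0.75 ln(1 − 0.678337) = −0.75 ln(0.321663)
  = −0.75 × (-1.134251) = 0.850688 substitutions/site.

0.8507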